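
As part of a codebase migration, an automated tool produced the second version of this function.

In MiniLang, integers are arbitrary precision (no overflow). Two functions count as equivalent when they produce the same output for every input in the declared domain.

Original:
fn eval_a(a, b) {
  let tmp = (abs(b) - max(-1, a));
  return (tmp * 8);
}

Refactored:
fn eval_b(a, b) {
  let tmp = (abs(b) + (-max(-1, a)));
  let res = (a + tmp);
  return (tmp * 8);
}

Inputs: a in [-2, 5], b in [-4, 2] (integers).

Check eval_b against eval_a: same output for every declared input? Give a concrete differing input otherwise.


Comparing the listings, the differences include: local variable names differ, statement counts differ, arithmetic usage differs.
Spot check at a=4, b=0 — eval_a: tmp = -4; return -32. eval_b: tmp = -4; res = 0; return -32. Both give -32.
An exhaustive pass over the 56 declared inputs shows identical outputs.
verdict: equivalent


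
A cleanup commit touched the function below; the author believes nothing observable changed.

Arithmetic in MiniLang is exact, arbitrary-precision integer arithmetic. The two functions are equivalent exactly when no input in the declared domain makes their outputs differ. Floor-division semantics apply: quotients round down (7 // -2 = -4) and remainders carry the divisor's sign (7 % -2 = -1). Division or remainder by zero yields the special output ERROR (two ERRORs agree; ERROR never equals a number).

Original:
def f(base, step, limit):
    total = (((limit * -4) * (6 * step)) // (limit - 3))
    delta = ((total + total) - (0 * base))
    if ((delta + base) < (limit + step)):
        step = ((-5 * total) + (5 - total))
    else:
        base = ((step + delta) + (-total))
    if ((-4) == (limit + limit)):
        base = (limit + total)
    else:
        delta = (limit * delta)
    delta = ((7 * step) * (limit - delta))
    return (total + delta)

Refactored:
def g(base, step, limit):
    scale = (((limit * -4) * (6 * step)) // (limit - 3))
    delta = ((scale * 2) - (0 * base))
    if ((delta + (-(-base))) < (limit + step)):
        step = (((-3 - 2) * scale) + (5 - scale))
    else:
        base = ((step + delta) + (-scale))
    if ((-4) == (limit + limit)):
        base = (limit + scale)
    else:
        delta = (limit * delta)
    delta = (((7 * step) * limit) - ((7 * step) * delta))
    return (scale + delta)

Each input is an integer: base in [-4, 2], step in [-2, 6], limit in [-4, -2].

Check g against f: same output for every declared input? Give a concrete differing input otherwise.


The suspicious-looking change has no observable effect anywhere in the declared ranges.
Spot check at base=2, step=-2, limit=-4 — f: total becomes 27; next delta becomes 54; next ((delta + base) < (limit + step)) evaluates to false; next base becomes 25; next ((-4) == (limit + limit)) evaluates to false; next delta becomes -216; next delta becomes -2968; next final value -2941. g: scale becomes 27; next delta becomes 54; next ((delta + (-(-base))) < (limit + step)) evaluates to false; next base becomes 25; next ((-4) == (limit + limit)) evaluates to false; next delta becomes -216; next delta becomes -2968; next final value -2941. Both give -2941.
An exhaustive pass over the 189 declared inputs shows identical outputs.
verdict: equivalent


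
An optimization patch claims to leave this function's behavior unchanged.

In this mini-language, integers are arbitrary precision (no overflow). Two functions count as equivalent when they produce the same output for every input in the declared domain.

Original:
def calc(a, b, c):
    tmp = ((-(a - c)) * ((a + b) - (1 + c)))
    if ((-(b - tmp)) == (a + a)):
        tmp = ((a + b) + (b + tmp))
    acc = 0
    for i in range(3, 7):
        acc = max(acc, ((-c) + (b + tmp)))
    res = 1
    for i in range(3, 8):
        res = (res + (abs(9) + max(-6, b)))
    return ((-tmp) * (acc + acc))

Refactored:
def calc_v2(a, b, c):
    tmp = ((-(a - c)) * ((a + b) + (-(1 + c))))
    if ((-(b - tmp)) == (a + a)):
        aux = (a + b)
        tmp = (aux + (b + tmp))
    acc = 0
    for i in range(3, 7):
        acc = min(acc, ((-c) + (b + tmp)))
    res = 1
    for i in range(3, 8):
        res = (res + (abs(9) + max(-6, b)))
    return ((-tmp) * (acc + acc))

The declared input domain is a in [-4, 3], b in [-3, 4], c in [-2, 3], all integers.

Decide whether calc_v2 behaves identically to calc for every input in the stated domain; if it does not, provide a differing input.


Run the pair on a=-4, b=-3, c=-2.
calc: tmp=-12, then ((-(b - tmp)) == (a + a)) is false, then acc=0, then (i=3), then acc=0, then (i=4), then acc=0, then (i=5), then acc=0, then (i=6), then acc=0, then res=1, then (i=3), then res=7, then (i=4), then res=13, then (i=5), then res=19, then (i=6), then res=25, then (i=7), then res=31, then returns 0
calc_v2: tmp=-12, then ((-(b - tmp)) == (a + a)) is false, then acc=0, then (i=3), then acc=-13, then (i=4), then acc=-13, then (i=5), then acc=-13, then (i=6), then acc=-13, then res=1, then (i=3), then res=7, then (i=4), then res=13, then (i=5), then res=19, then (i=6), then res=25, then (i=7), then res=31, then returns -312
0 vs -312 — the two versions disagree here.
verdict: not equivalent; witness: a=-4, b=-3, c=-2


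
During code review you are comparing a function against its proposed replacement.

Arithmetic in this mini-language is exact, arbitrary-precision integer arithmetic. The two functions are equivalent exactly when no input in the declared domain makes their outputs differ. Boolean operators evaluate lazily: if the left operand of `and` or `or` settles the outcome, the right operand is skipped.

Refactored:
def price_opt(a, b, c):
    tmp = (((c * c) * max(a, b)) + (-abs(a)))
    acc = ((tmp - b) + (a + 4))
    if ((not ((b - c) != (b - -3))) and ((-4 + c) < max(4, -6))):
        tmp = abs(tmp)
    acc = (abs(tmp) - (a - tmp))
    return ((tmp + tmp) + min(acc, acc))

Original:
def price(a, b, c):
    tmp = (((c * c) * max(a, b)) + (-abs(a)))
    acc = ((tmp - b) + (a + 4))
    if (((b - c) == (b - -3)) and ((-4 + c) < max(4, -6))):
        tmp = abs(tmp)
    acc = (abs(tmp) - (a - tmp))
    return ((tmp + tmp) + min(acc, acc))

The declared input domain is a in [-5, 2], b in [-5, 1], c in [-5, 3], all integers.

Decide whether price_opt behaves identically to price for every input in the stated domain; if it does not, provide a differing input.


Differences: boolean connective usage differs, plus comparison usage differs — yet all 504 inputs agree.
verdict: equivalent


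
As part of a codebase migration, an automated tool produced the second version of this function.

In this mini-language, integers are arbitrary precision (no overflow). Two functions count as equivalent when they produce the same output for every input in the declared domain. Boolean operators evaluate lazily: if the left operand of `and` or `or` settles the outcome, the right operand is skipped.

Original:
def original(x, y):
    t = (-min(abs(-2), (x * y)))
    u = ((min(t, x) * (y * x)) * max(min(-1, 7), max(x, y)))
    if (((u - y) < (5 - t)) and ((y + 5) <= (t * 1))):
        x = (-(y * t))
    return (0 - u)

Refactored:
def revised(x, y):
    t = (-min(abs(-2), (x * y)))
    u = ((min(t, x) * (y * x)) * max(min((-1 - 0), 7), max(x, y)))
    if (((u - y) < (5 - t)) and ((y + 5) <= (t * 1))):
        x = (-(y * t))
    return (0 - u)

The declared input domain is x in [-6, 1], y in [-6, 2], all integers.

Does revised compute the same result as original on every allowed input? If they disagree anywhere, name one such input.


Reading the diff, among the changes: arithmetic usage differs, and constant usage differs.
One worked example (x=0, y=-2) — original: t becomes 0; next u becomes 0; next (((u - y) < (5 - t)) and ((y + 5) <= (t * 1))) evaluates to false; next final value 0; revised: t becomes 0; next u becomes 0; next (((u - y) < (5 - t)) and ((y + 5) <= (t * 1))) evaluates to false; next final value 0; agreement on 0.
An exhaustive pass over the 72 declared inputs shows identical outputs.
verdict: equivalent


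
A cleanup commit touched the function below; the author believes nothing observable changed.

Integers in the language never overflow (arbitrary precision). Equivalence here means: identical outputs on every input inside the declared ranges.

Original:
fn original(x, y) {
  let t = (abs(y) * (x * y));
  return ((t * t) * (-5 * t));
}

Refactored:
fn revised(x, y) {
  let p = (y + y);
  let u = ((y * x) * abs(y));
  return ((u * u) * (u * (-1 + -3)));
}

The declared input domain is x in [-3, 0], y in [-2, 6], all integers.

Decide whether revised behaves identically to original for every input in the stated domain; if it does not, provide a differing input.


Not equivalent: x=-3, y=-2 separates them (-8640 vs -6912).
original: t := 12 | result -8640
revised: p := -4 | u := 12 | result -6912
verdict: not equivalent; witness: x=-3, y=-2


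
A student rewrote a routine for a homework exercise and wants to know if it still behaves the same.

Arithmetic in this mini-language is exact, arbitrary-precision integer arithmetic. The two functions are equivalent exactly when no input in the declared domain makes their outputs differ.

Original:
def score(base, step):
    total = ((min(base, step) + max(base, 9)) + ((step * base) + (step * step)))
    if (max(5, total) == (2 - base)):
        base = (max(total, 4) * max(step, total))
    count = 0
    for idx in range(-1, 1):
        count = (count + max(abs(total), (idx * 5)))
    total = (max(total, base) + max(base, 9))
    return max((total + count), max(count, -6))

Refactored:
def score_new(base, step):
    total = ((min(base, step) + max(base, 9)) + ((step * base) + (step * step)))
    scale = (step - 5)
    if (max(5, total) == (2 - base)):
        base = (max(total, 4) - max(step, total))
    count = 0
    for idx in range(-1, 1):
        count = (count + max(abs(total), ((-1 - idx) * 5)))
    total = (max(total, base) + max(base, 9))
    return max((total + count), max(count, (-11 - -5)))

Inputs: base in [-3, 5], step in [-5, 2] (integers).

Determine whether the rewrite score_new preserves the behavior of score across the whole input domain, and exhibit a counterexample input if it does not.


The rewrite breaks on base=-3, step=1, where the results are 40 and 21.
score: total = 4; (max(5, total) == (2 - base)) -> true; base = 16; count = 0; [idx=-1]; count = 4; [idx=0]; count = 8; total = 32; return 40
score_new: total = 4; scale = -4; (max(5, total) == (2 - base)) -> true; base = 0; count = 0; [idx=-1]; count = 4; [idx=0]; count = 8; total = 13; return 21
verdict: not equivalent; witness: base=-3, step=1


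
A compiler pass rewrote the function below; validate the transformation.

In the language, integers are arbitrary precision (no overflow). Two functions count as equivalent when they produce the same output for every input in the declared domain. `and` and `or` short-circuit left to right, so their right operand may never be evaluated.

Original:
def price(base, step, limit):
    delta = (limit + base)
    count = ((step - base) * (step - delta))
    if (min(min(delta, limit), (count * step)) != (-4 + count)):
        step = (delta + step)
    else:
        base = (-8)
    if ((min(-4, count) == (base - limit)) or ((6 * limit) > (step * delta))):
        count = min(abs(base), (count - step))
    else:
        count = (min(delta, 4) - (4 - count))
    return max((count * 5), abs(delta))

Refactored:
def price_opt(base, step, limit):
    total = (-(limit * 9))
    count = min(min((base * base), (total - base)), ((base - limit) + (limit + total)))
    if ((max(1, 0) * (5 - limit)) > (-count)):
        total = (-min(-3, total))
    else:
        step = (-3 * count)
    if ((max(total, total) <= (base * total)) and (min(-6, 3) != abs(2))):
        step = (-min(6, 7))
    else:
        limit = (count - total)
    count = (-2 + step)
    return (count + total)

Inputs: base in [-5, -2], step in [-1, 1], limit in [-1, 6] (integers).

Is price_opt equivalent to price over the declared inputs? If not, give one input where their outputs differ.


On input base=-5, step=-1, limit=-1, price returns 25 while price_opt returns 0.
verdict: not equivalent; witness: base=-5, step=-1, limit=-1


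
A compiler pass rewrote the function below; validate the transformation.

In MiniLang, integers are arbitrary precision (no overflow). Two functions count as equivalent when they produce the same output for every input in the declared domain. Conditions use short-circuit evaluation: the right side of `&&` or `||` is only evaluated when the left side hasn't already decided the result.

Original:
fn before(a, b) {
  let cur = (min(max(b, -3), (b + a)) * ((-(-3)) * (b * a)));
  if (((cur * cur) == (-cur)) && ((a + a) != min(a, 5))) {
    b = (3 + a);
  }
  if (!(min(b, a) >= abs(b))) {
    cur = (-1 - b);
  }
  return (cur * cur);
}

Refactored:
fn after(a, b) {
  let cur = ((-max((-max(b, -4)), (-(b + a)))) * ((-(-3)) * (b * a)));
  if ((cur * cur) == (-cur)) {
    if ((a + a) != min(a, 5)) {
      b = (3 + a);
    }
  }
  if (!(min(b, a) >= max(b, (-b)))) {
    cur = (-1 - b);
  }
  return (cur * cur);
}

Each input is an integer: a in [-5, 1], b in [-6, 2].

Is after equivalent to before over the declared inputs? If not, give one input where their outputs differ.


The one real change (`-3` became `-4`) has no effect anywhere in the declared ranges.
Spot check at a=1, b=-6 — before: cur := 90 | (((cur * cur) == (-cur)) && ((a + a) != min(a, 5))): false | (!(min(b, a) >= abs(b))): true | cur := 5 | result 25. after: cur := 90 | ((cur * cur) == (-cur)): false | (!(min(b, a) >= max(b, (-b)))): true | cur := 5 | result 25. Both give 25.
An exhaustive pass over the 63 declared inputs shows identical outputs.
verdict: equivalent


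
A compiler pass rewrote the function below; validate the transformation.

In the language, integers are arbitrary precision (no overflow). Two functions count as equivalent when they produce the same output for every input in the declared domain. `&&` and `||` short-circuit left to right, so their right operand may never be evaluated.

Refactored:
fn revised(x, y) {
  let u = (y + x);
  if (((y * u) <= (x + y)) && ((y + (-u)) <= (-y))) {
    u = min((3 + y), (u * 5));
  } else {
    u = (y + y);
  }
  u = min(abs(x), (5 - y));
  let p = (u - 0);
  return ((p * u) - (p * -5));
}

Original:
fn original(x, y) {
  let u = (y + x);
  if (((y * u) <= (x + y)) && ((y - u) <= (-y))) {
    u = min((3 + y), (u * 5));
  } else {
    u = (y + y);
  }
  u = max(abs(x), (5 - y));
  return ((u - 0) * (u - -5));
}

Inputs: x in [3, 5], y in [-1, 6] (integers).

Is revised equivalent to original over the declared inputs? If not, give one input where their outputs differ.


Run the pair on x=3, y=-1.
original: u=2, then (((y * u) <= (x + y)) && ((y - u) <= (-y))) is true, then u=2, then u=6, then returns 66
revised: u=2, then (((y * u) <= (x + y)) && ((y + (-u)) <= (-y))) is true, then u=2, then u=3, then p=3, then returns 24
66 != 24, so the rewrite changes behavior.
verdict: not equivalent; witness: x=3, y=-1


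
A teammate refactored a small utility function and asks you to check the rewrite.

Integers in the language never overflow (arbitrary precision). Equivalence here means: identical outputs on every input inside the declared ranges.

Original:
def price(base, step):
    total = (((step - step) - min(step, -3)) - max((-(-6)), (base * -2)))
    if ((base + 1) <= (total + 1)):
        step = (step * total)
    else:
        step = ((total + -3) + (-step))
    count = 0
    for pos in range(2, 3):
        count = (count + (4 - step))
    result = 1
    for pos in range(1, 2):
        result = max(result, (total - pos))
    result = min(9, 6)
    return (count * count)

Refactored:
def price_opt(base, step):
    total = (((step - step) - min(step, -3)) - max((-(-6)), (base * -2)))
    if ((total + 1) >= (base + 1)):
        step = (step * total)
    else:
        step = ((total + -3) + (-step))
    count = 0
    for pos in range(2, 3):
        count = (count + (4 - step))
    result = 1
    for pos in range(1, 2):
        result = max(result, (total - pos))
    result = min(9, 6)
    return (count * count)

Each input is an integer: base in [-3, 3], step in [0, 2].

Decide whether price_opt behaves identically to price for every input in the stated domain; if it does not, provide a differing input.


Behavior is preserved: although comparison usage differs, the outputs never diverge.
As a probe, take base=0, step=2: price runs total = -3; ((base + 1) <= (total + 1)) -> false; step = -8; count = 0; [pos=2]; count = 12; result = 1; [pos=1]; result = 1; result = 6; return 144; price_opt runs total = -3; ((total + 1) >= (base + 1)) -> false; step = -8; count = 0; [pos=2]; count = 12; result = 1; [pos=1]; result = 1; result = 6; return 144; both end at 144.
Across all 21 domain points the two functions coincide.
verdict: equivalent


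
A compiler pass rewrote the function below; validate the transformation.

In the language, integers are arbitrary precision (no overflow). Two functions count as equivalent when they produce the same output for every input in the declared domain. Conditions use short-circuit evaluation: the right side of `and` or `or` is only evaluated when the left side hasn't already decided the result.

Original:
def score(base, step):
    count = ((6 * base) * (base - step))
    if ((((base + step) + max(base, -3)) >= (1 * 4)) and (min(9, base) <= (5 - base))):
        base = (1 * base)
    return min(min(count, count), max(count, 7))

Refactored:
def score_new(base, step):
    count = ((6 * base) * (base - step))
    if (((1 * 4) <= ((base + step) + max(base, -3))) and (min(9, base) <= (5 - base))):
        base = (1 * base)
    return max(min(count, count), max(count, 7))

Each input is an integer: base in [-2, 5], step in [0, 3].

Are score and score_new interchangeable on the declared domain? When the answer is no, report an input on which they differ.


There is a counterexample at base=-1, step=0: 6 on one side, 7 on the other.
score: count := 6 | ((((base + step) + max(base, -3)) >= (1 * 4)) and (min(9, base) <= (5 - base))): false | result 6
score_new: count := 6 | (((1 * 4) <= ((base + step) + max(base, -3))) and (min(9, base) <= (5 - base))): false | result 7
verdict: not equivalent; witness: base=-1, step=0


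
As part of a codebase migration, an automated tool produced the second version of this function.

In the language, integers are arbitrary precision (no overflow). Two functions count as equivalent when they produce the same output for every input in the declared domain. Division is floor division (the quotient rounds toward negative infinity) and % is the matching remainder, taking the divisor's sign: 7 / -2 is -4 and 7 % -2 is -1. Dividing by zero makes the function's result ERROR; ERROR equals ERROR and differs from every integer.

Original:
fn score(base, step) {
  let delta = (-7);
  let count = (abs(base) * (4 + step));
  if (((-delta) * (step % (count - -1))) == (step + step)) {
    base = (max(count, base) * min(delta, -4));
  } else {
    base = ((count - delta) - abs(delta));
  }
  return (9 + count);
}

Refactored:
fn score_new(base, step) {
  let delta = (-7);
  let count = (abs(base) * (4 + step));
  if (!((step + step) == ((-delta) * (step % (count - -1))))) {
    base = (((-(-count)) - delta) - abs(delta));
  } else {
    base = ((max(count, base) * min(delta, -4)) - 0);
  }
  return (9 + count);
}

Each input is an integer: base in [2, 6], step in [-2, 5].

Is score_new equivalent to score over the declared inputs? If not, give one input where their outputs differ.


Comparing the listings, the differences include: constant usage differs; also arithmetic usage differs; also boolean connective usage differs.
One worked example (base=3, step=3) — score: delta becomes -7; next count becomes 21; next (((-delta) * (step % (count - -1))) == (step + step)) evaluates to false; next base becomes 21; next final value 30; score_new: delta becomes -7; next count becomes 21; next (!((step + step) == ((-delta) * (step % (count - -1))))) evaluates to true; next base becomes 21; next final value 30; agreement on 30.
Across all 40 domain points the two functions coincide.
verdict: equivalent


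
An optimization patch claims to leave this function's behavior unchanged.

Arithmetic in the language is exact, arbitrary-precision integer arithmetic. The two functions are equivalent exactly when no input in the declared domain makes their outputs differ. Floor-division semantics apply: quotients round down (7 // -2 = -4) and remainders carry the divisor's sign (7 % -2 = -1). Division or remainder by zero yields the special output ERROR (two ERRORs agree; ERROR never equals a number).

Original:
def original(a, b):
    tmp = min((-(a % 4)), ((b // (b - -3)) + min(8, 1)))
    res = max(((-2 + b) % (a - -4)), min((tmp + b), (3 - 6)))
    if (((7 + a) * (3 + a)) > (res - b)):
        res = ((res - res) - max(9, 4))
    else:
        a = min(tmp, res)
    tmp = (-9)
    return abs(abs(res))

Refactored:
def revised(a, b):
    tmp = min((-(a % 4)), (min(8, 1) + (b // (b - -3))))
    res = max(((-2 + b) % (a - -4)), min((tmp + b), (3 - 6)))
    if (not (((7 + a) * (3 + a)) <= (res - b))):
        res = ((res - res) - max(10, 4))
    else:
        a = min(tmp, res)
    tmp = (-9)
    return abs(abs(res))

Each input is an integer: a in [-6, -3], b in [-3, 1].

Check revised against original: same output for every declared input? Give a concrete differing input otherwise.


Not equivalent: a=-3, b=1 separates them (9 vs 10).
original: tmp becomes -1; next res becomes 0; next (((7 + a) * (3 + a)) > (res - b)) evaluates to true; next res becomes -9; next tmp becomes -9; next final value 9
revised: tmp becomes -1; next res becomes 0; next (not (((7 + a) * (3 + a)) <= (res - b))) evaluates to true; next res becomes -10; next tmp becomes -9; next final value 10
verdict: not equivalent; witness: a=-3, b=1


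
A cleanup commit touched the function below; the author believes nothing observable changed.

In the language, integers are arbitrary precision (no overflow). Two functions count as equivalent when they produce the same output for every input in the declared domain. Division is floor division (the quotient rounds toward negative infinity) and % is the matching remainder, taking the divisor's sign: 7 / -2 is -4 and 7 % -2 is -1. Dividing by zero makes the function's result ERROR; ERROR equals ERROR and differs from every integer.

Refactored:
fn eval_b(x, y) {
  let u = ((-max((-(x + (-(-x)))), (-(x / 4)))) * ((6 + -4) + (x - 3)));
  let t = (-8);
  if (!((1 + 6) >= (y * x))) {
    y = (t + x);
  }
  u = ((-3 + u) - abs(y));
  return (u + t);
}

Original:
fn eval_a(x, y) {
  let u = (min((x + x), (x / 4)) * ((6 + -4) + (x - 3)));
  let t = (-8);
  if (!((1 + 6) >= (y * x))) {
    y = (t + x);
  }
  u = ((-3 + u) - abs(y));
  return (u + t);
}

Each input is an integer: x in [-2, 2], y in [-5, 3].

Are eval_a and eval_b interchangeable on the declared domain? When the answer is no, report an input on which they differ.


Equivalent — the differences include min/max/abs usage differs, yet no declared input distinguishes the two.
Spot check at x=0, y=0 — eval_a: u becomes 0; next t becomes -8; next (!((1 + 6) >= (y * x))) evaluates to false; next u becomes -3; next final value -11. eval_b: u becomes 0; next t becomes -8; next (!((1 + 6) >= (y * x))) evaluates to false; next u becomes -3; next final value -11. Both give -11.
Sweeping the whole domain (45 inputs) finds no disagreement.
verdict: equivalent


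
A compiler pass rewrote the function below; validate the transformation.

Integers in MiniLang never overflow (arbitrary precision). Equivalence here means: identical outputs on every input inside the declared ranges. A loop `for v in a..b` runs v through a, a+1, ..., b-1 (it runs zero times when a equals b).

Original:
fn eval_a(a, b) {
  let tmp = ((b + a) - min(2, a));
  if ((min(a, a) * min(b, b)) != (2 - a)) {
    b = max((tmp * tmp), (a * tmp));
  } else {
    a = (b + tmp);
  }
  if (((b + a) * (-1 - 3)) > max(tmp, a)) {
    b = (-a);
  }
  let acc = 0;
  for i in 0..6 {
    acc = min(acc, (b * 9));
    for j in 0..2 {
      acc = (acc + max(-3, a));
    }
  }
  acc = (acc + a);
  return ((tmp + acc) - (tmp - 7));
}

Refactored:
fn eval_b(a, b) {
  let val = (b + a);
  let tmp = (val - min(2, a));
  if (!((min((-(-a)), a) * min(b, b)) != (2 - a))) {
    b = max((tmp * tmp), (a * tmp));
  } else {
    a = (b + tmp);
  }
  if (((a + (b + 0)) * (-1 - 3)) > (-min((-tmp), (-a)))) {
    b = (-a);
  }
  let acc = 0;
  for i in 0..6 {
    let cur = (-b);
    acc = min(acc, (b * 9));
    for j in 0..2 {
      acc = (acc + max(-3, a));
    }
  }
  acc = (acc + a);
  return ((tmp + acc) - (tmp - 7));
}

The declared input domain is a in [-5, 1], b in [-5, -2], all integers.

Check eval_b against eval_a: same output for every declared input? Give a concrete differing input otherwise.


The rewrite breaks on a=-5, b=-5, where the results are -34 and -39.
eval_a: tmp = -5; ((min(a, a) * min(b, b)) != (2 - a)) -> true; b = 25; (((b + a) * (-1 - 3)) > max(tmp, a)) -> false; acc = 0; [i=0]; acc = 0; [j=0]; acc = -3; [j=1]; acc = -6; [i=1]; acc = -6; [j=0]; acc = -9; [j=1]; acc = -12; [i=2]; acc = -12; [j=0]; acc = -15; [j=1]; acc = -18; [i=3]; acc = -18; [j=0]; acc = -21; [j=1]; acc = -24; [i=4]; acc = -24; [j=0]; acc = -27; [j=1]; acc = -30; [i=5]; acc = -30; [j=0]; acc = -33; [j=1]; acc = -36; acc = -41; return -34
eval_b: val = -10; tmp = -5; (!((min((-(-a)), a) * min(b, b)) != (2 - a))) -> false; a = -10; (((a + (b + 0)) * (-1 - 3)) > (-min((-tmp), (-a)))) -> true; b = 10; acc = 0; [i=0]; cur = -10; acc = 0; [j=0]; acc = -3; [j=1]; acc = -6; [i=1]; cur = -10; acc = -6; [j=0]; acc = -9; [j=1]; acc = -12; [i=2]; cur = -10; acc = -12; [j=0]; acc = -15; [j=1]; acc = -18; [i=3]; cur = -10; acc = -18; [j=0]; acc = -21; [j=1]; acc = -24; [i=4]; cur = -10; acc = -24; [j=0]; acc = -27; [j=1]; acc = -30; [i=5]; cur = -10; acc = -30; [j=0]; acc = -33; [j=1]; acc = -36; acc = -46; return -39
verdict: not equivalent; witness: a=-5, b=-5


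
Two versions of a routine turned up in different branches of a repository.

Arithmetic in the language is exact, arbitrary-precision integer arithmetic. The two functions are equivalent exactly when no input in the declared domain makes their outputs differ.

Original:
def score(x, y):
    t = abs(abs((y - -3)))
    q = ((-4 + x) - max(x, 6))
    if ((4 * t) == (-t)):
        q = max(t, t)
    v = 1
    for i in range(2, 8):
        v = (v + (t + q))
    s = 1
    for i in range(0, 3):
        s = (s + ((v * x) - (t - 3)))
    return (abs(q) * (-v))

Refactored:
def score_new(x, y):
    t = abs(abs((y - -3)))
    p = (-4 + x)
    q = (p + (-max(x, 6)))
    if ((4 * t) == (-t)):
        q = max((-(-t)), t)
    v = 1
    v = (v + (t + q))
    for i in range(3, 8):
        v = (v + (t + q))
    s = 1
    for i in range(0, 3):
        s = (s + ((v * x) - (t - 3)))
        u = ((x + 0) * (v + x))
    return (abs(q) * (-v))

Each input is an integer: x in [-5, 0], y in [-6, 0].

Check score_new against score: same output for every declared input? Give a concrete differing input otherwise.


Equivalent — the differences include arithmetic usage differs; also loop structure differs; also local variable names differ; also constant usage differs; also statement counts differ, yet no declared input distinguishes the two.
One worked example (x=-1, y=0) — score: t := 3 | q := -11 | ((4 * t) == (-t)): false | v := 1 | iter i=2: | v := -7 | iter i=3: | v := -15 | iter i=4: | v := -23 | iter i=5: | v := -31 | iter i=6: | v := -39 | iter i=7: | v := -47 | s := 1 | iter i=0: | s := 48 | iter i=1: | s := 95 | iter i=2: | s := 142 | result 517; score_new: t := 3 | p := -5 | q := -11 | ((4 * t) == (-t)): false | v := 1 | v := -7 | iter i=3: | v := -15 | iter i=4: | v := -23 | iter i=5: | v := -31 | iter i=6: | v := -39 | iter i=7: | v := -47 | s := 1 | iter i=0: | s := 48 | u := 48 | iter i=1: | s := 95 | u := 48 | iter i=2: | s := 142 | u := 48 | result 517; agreement on 517.
An exhaustive pass over the 42 declared inputs shows identical outputs.
verdict: equivalent


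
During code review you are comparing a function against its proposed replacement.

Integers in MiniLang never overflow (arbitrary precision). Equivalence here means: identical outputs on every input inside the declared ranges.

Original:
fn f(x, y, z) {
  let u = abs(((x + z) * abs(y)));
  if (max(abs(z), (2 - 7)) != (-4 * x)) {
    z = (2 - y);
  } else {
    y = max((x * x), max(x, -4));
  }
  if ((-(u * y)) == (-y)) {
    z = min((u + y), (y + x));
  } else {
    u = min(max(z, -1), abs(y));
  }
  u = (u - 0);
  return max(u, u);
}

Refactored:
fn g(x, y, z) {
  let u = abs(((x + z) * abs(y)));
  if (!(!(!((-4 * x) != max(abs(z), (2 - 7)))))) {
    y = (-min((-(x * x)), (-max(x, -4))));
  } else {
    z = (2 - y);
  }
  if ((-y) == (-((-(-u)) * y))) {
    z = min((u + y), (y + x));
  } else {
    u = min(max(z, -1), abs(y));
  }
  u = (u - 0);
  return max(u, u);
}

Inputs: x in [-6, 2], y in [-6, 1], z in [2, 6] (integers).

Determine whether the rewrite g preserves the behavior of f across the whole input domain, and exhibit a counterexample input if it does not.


Differences: min/max/abs usage differs; also boolean connective usage differs — yet all 360 inputs agree.
verdict: equivalent


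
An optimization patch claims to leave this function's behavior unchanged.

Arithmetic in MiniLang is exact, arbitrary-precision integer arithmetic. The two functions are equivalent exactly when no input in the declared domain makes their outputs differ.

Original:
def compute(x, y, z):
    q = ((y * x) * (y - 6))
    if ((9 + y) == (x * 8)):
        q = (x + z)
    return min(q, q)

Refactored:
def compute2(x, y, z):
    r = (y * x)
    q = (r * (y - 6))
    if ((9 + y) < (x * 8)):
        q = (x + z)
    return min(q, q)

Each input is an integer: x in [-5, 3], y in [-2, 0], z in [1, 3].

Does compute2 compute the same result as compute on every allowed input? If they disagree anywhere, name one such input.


Not equivalent: x=1, y=-2, z=1 separates them (16 vs 2).
compute: q=16, then ((9 + y) == (x * 8)) is false, then returns 16
compute2: r=-2, then q=16, then ((9 + y) < (x * 8)) is true, then q=2, then returns 2
verdict: not equivalent; witness: x=1, y=-2, z=1


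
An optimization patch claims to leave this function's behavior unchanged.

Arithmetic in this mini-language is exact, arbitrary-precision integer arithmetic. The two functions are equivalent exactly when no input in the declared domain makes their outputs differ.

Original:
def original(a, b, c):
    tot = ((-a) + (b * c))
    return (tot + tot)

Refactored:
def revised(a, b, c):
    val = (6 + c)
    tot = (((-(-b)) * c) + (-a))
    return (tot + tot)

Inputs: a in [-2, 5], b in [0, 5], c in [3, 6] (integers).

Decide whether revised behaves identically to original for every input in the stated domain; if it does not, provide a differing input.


The diff adds an assignment to `val` whose value nothing reads, which nothing downstream consumes.
Spot check at a=1, b=3, c=4 — original: tot := 11 | result 22. revised: val := 10 | tot := 11 | result 22. Both give 22.
Sweeping the whole domain (192 inputs) finds no disagreement.
verdict: equivalent


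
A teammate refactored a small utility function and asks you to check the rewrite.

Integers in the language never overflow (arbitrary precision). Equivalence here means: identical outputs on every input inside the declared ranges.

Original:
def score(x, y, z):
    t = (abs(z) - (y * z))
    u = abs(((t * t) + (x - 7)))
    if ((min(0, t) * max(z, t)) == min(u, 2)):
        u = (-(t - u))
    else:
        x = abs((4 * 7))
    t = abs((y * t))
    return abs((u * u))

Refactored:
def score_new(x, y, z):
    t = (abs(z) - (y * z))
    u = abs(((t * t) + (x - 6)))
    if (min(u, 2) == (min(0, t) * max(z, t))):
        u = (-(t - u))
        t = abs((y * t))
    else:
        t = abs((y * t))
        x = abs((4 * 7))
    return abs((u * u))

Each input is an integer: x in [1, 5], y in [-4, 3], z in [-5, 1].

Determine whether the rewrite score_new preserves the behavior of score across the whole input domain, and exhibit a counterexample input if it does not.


Take x=1, y=-4, z=-5.
score: t = -15; u = 219; ((min(0, t) * max(z, t)) == min(u, 2)) -> false; x = 28; t = 60; return 47961
score_new: t = -15; u = 220; (min(u, 2) == (min(0, t) * max(z, t))) -> false; t = 60; x = 28; return 48400
47961 vs 48400 — the two versions disagree here.
verdict: not equivalent; witness: x=1, y=-4, z=-5


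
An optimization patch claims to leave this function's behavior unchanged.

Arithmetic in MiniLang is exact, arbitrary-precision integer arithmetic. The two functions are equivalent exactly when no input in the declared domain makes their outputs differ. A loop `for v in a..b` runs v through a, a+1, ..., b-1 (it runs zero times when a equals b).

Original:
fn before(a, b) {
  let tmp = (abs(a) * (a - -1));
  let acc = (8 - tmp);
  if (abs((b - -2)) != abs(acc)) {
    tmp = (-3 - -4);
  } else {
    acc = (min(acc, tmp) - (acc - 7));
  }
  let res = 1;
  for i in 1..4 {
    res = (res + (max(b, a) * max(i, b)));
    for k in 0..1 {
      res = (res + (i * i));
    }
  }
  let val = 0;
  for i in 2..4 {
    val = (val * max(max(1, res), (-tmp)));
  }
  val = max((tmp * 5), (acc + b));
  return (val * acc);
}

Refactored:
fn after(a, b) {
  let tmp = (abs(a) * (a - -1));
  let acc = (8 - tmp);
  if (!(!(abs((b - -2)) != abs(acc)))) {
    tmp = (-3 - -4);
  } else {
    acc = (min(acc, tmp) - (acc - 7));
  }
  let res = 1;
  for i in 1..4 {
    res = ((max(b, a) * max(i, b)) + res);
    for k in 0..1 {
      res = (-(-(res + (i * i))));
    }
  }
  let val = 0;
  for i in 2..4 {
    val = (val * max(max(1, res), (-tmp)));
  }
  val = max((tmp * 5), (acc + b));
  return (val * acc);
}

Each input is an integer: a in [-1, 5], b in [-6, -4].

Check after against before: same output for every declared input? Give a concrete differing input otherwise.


The two are interchangeable: boolean connective usage differs, and every declared input agrees.
Spot check at a=3, b=-4 — before: tmp = 12; acc = -4; (abs((b - -2)) != abs(acc)) -> true; tmp = 1; res = 1; [i=1]; res = 4; [k=0]; res = 5; [i=2]; res = 11; [k=0]; res = 15; [i=3]; res = 24; [k=0]; res = 33; val = 0; [i=2]; val = 0; [i=3]; val = 0; val = 5; return -20. after: tmp = 12; acc = -4; (!(!(abs((b - -2)) != abs(acc)))) -> true; tmp = 1; res = 1; [i=1]; res = 4; [k=0]; res = 5; [i=2]; res = 11; [k=0]; res = 15; [i=3]; res = 24; [k=0]; res = 33; val = 0; [i=2]; val = 0; [i=3]; val = 0; val = 5; return -20. Both give -20.
An exhaustive pass over the 21 declared inputs shows identical outputs.
verdict: equivalent


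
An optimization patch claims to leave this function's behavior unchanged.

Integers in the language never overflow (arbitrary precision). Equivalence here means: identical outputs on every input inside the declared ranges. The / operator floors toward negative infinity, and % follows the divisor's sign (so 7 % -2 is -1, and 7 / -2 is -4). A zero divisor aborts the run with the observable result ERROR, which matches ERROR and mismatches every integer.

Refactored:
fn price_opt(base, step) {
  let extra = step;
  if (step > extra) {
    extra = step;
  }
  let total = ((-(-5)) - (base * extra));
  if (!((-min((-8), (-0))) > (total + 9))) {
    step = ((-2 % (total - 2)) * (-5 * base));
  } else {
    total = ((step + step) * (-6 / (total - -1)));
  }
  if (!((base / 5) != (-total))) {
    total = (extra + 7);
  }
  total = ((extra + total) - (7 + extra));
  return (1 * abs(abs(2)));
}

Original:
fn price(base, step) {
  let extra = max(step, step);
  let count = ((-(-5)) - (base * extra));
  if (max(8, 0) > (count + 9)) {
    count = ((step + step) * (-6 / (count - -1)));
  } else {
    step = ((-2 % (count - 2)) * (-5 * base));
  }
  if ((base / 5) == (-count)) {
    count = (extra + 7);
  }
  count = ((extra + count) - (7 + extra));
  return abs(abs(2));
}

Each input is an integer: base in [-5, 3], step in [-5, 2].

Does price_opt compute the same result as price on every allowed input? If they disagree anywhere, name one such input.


This is a faithful refactor — local variable names differ; constant usage differs; comparison usage differs; statement counts differ; boolean connective usage differs; branching structure differs; min/max/abs usage differs; arithmetic usage differs, but the computed results match everywhere.
Spot check at base=-3, step=-2 — price: extra becomes -2; next count becomes -1; next (max(8, 0) > (count + 9)) evaluates to false; next step becomes -30; next ((base / 5) == (-count)) evaluates to false; next count becomes -8; next final value 2. price_opt: extra becomes -2; next (step > extra) evaluates to false; next total becomes -1; next (!((-min((-8), (-0))) > (total + 9))) evaluates to true; next step becomes -30; next (!((base / 5) != (-total))) evaluates to false; next total becomes -8; next final value 2. Both give 2.
Across all 72 domain points the two functions coincide.
verdict: equivalent


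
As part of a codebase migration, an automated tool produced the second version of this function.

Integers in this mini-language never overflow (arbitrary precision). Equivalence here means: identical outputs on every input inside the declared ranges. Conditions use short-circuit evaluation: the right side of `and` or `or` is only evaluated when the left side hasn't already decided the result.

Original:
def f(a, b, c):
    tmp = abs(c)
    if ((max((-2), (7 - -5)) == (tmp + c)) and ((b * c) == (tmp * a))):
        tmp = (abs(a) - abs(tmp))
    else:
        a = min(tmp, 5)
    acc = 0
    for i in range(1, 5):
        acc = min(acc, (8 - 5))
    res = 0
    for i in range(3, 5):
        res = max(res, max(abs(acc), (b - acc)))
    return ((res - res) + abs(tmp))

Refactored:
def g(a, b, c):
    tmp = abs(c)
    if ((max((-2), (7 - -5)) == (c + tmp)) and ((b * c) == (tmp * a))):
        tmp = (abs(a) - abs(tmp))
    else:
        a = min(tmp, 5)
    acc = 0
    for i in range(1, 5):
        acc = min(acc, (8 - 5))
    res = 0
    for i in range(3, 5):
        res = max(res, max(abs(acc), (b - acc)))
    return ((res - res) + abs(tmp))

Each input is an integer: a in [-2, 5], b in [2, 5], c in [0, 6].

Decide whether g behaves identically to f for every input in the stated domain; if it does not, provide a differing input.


Behavior is preserved: although same computation, different form, the outputs never diverge.
One worked example (a=5, b=4, c=4) — f: tmp=4, then ((max((-2), (7 - -5)) == (tmp + c)) and ((b * c) == (tmp * a))) is false, then a=4, then acc=0, then (i=1), then acc=0, then (i=2), then acc=0, then (i=3), then acc=0, then (i=4), then acc=0, then res=0, then (i=3), then res=4, then (i=4), then res=4, then returns 4; g: tmp=4, then ((max((-2), (7 - -5)) == (c + tmp)) and ((b * c) == (tmp * a))) is false, then a=4, then acc=0, then (i=1), then acc=0, then (i=2), then acc=0, then (i=3), then acc=0, then (i=4), then acc=0, then res=0, then (i=3), then res=4, then (i=4), then res=4, then returns 4; agreement on 4.
Every one of the 224 inputs gives matching results.
verdict: equivalent


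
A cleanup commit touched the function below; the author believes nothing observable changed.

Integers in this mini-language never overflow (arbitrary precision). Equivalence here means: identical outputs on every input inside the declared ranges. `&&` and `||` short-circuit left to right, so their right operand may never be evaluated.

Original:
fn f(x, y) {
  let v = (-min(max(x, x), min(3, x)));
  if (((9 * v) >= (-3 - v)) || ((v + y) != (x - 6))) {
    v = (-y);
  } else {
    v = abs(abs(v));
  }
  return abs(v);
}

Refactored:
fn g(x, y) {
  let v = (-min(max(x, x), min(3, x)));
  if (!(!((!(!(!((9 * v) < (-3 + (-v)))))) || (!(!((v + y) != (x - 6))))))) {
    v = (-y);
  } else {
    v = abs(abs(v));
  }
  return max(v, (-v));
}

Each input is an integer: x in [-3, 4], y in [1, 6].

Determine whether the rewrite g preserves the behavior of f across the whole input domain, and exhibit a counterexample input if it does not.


Reading the diff, among the changes: comparison usage differs; also arithmetic usage differs; also boolean connective usage differs; also min/max/abs usage differs.
Spot check at x=-2, y=2 — f: v := 2 | (((9 * v) >= (-3 - v)) || ((v + y) != (x - 6))): true | v := -2 | result 2. g: v := 2 | (!(!((!(!(!((9 * v) < (-3 + (-v)))))) || (!(!((v + y) != (x - 6))))))): true | v := -2 | result 2. Both give 2.
Sweeping the whole domain (48 inputs) finds no disagreement.
verdict: equivalent
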